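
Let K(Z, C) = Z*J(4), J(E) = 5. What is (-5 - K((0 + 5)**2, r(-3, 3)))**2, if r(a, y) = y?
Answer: 16900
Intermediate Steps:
K(Z, C) = 5*Z (K(Z, C) = Z*5 = 5*Z)
(-5 - K((0 + 5)**2, r(-3, 3)))**2 = (-5 - 5*(0 + 5)**2)**2 = (-5 - 5*5**2)**2 = (-5 - 5*25)**2 = (-5 - 1*125)**2 = (-5 - 125)**2 = (-130)**2 = 16900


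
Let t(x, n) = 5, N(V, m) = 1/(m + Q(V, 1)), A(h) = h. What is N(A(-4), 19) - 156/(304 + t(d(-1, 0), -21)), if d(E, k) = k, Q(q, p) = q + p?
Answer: -729/1648 ≈ -0.44235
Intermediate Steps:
Q(q, p) = p + q
N(V, m) = 1/(1 + V + m) (N(V, m) = 1/(m + (1 + V)) = 1/(1 + V + m))
N(A(-4), 19) - 156/(304 + t(d(-1, 0), -21)) = 1/(1 - 4 + 19) - 156/(304 + 5) = 1/16 - 156/309 = 1/16 - 156*1/309 = 1/16 - 52/103 = -729/1648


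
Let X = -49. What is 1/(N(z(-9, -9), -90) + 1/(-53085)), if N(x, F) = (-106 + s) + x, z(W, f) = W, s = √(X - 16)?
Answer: -324072033960/37451461129801 - 2818017225*I*√65/37451461129801 ≈ -0.0086531 - 0.00060664*I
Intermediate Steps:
s = I*√65 (s = √(-49 - 16) = √(-65) = I*√65 ≈ 8.0623*I)
N(x, F) = -106 + x + I*√65 (N(x, F) = (-106 + I*√65) + x = -106 + x + I*√65)
1/(N(z(-9, -9), -90) + 1/(-53085)) = 1/((-106 - 9 + I*√65) + 1/(-53085)) = 1/((-115 + I*√65) - 1/53085) = 1/(-6104776/53085 + I*√65)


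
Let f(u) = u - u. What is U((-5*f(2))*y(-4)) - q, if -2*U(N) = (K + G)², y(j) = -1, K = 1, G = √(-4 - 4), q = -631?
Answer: 1269/2 - 2*I*√2 ≈ 634.5 - 2.8284*I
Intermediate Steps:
f(u) = 0
G = 2*I*√2 (G = √(-8) = 2*I*√2 ≈ 2.8284*I)
U(N) = -(1 + 2*I*√2)²/2
U((-5*f(2))*y(-4)) - q = (7/2 - 2*I*√2) - 1*(-631) = (7/2 - 2*I*√2) + 631 = 1269/2 - 2*I*√2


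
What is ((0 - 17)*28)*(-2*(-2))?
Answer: -1904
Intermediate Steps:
((0 - 17)*28)*(-2*(-2)) = -17*28*4 = -476*4 = -1904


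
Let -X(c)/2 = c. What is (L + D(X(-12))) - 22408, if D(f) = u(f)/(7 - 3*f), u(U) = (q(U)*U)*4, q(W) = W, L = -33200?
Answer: -3616824/65 ≈ -55643.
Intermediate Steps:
X(c) = -2*c
u(U) = 4*U² (u(U) = (U*U)*4 = U²*4 = 4*U²)
D(f) = 4*f²/(7 - 3*f) (D(f) = (4*f²)/(7 - 3*f) = 4*f²/(7 - 3*f))
(L + D(X(-12))) - 22408 = (-33200 - 4*(-2*(-12))²/(-7 + 3*(-2*(-12)))) - 22408 = (-33200 - 4*24²/(-7 + 3*24)) - 22408 = (-33200 - 4*576/(-7 + 72)) - 22408 = (-33200 - 4*576/65) - 22408 = (-33200 - 4*576*1/65) - 22408 = (-33200 - 2304/65) - 22408 = -2160304/65 - 22408 = -3616824/65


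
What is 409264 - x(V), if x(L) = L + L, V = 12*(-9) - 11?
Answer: 409502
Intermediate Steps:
V = -119 (V = -108 - 11 = -119)
x(L) = 2*L
409264 - x(V) = 409264 - 2*(-119) = 409264 - 1*(-238) = 409264 + 238 = 409502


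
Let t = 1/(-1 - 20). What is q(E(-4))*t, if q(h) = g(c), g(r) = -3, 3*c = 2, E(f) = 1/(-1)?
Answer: ⅐ ≈ 0.14286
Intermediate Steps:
E(f) = -1
t = -1/21 (t = 1/(-21) = -1/21 ≈ -0.047619)
c = ⅔ (c = (⅓)*2 = ⅔ ≈ 0.66667)
q(h) = -3
q(E(-4))*t = -3*(-1/21) = ⅐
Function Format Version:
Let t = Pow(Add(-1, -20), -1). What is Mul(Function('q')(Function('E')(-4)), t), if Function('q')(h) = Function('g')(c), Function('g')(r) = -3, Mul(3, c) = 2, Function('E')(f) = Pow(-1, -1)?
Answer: Rational(1, 7) ≈ 0.14286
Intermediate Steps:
Function('E')(f) = -1
t = Rational(-1, 21) (t = Pow(-21, -1) = Rational(-1, 21) ≈ -0.047619)
c = Rational(2, 3) (c = Mul(Rational(1, 3), 2) = Rational(2, 3) ≈ 0.66667)
Function('q')(h) = -3
Mul(Function('q')(Function('E')(-4)), t) = Mul(-3, Rational(-1, 21)) = Rational(1, 7)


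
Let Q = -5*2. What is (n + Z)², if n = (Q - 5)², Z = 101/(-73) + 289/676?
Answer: 122237811566641/2435225104 ≈ 50196.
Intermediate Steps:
Q = -10
Z = -47179/49348 (Z = 101*(-1/73) + 289*(1/676) = -101/73 + 289/676 = -47179/49348 ≈ -0.95605)
n = 225 (n = (-10 - 5)² = (-15)² = 225)
(n + Z)² = (225 - 47179/49348)² = (11056121/49348)² = 122237811566641/2435225104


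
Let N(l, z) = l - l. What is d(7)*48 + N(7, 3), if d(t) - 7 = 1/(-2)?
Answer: 312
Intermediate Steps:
N(l, z) = 0
d(t) = 13/2 (d(t) = 7 + 1/(-2) = 7 - ½ = 13/2)
d(7)*48 + N(7, 3) = (13/2)*48 + 0 = 312 + 0 = 312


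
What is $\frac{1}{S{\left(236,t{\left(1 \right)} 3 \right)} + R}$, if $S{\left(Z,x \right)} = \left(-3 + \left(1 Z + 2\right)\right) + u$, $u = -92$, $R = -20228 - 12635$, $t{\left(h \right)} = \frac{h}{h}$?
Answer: $- \frac{1}{32720} \approx -3.0562 \cdot 10^{-5}$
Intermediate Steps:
$t{\left(h \right)} = 1$
$R = -32863$
$S{\left(Z,x \right)} = -93 + Z$ ($S{\left(Z,x \right)} = \left(-3 + \left(1 Z + 2\right)\right) - 92 = \left(-3 + \left(Z + 2\right)\right) - 92 = \left(-3 + \left(2 + Z\right)\right) - 92 = \left(-1 + Z\right) - 92 = -93 + Z$)
$\frac{1}{S{\left(236,t{\left(1 \right)} 3 \right)} + R} = \frac{1}{\left(-93 + 236\right) - 32863} = \frac{1}{143 - 32863} = \frac{1}{-32720} = - \frac{1}{32720}$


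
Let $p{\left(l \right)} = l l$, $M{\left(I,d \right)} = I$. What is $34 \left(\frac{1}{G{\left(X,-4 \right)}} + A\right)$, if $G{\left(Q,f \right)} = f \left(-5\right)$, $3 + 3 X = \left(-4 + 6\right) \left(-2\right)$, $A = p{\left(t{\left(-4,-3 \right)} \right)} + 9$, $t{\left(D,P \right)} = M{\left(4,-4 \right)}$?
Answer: $\frac{8517}{10} \approx 851.7$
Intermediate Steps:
$t{\left(D,P \right)} = 4$
$p{\left(l \right)} = l^{2}$
$A = 25$ ($A = 4^{2} + 9 = 16 + 9 = 25$)
$X = - \frac{7}{3}$ ($X = -1 + \frac{\left(-4 + 6\right) \left(-2\right)}{3} = -1 + \frac{2 \left(-2\right)}{3} = -1 + \frac{1}{3} \left(-4\right) = -1 - \frac{4}{3} = - \frac{7}{3} \approx -2.3333$)
$G{\left(Q,f \right)} = - 5 f$
$34 \left(\frac{1}{G{\left(X,-4 \right)}} + A\right) = 34 \left(\frac{1}{\left(-5\right) \left(-4\right)} + 25\right) = 34 \left(\frac{1}{20} + 25\right) = 34 \cdot \frac{501}{20} = \frac{8517}{10}$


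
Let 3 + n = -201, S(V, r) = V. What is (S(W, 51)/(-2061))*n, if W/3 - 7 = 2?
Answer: 612/229 ≈ 2.6725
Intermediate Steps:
W = 27 (W = 21 + 3*2 = 21 + 6 = 27)
n = -204 (n = -3 - 201 = -204)
(S(W, 51)/(-2061))*n = (27/(-2061))*(-204) = (27*(-1/2061))*(-204) = -3/229*(-204) = 612/229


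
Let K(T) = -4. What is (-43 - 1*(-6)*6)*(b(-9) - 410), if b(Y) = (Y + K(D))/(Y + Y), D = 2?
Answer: 51569/18 ≈ 2864.9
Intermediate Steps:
b(Y) = (-4 + Y)/(2*Y) (b(Y) = (Y - 4)/(Y + Y) = (-4 + Y)/((2*Y)) = (-4 + Y)*(1/(2*Y)) = (-4 + Y)/(2*Y))
(-43 - 1*(-6)*6)*(b(-9) - 410) = (-43 - 1*(-6)*6)*((½)*(-4 - 9)/(-9) - 410) = (-43 + 6*6)*((½)*(-⅑)*(-13) - 410) = (-43 + 36)*(13/18 - 410) = -7*(-7367/18) = 51569/18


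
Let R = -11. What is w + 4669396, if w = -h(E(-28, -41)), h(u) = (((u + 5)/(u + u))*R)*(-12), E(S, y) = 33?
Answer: 4669320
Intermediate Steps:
h(u) = 66*(5 + u)/u (h(u) = (((u + 5)/(u + u))*(-11))*(-12) = (((5 + u)/((2*u)))*(-11))*(-12) = (((5 + u)*(1/(2*u)))*(-11))*(-12) = (((5 + u)/(2*u))*(-11))*(-12) = -11*(5 + u)/(2*u)*(-12) = 66*(5 + u)/u)
w = -76 (w = -(66 + 330/33) = -(66 + 330*(1/33)) = -(66 + 10) = -1*76 = -76)
w + 4669396 = -76 + 4669396 = 4669320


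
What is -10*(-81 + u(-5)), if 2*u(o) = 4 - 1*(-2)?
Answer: 780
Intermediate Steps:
u(o) = 3 (u(o) = (4 - 1*(-2))/2 = (4 + 2)/2 = (½)*6 = 3)
-10*(-81 + u(-5)) = -10*(-81 + 3) = -10*(-78) = 780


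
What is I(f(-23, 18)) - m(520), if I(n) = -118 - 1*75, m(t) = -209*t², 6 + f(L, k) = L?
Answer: 56513407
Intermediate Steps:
f(L, k) = -6 + L
I(n) = -193 (I(n) = -118 - 75 = -193)
I(f(-23, 18)) - m(520) = -193 - (-209)*520² = -193 - (-209)*270400 = -193 - 1*(-56513600) = -193 + 56513600 = 56513407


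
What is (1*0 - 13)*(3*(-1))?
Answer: 39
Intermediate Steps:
(1*0 - 13)*(3*(-1)) = (0 - 13)*(-3) = -13*(-3) = 39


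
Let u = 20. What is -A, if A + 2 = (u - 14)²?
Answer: -34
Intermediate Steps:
A = 34 (A = -2 + (20 - 14)² = -2 + 6² = -2 + 36 = 34)
-A = -1*34 = -34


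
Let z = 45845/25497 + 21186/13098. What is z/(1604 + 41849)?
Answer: 190109542/2418591850803 ≈ 7.8603e-5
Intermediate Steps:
z = 190109542/55659951 (z = 45845*(1/25497) + 21186*(1/13098) = 45845/25497 + 3531/2183 = 190109542/55659951 ≈ 3.4156)
z/(1604 + 41849) = 190109542/(55659951*(1604 + 41849)) = (190109542/55659951)/43453 = (190109542/55659951)*(1/43453) = 190109542/2418591850803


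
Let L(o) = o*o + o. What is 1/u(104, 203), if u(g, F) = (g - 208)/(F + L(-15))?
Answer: -413/104 ≈ -3.9712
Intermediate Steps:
L(o) = o + o² (L(o) = o² + o = o + o²)
u(g, F) = (-208 + g)/(210 + F) (u(g, F) = (g - 208)/(F - 15*(1 - 15)) = (-208 + g)/(F - 15*(-14)) = (-208 + g)/(F + 210) = (-208 + g)/(210 + F))
1/u(104, 203) = 1/((-208 + 104)/(210 + 203)) = 1/(-104/413) = -413/104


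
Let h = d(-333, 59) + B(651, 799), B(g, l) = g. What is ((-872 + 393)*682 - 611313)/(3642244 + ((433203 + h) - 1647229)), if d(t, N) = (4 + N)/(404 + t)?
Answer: -66597361/172449762 ≈ -0.38618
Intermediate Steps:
d(t, N) = (4 + N)/(404 + t)
h = 46284/71 (h = (4 + 59)/(404 - 333) + 651 = 63/71 + 651 = 46284/71 ≈ 651.89)
((-872 + 393)*682 - 611313)/(3642244 + ((433203 + h) - 1647229)) = ((-872 + 393)*682 - 611313)/(3642244 + ((433203 + 46284/71) - 1647229)) = (-479*682 - 611313)/(3642244 + (30803697/71 - 1647229)) = (-326678 - 611313)/(3642244 - 86149562/71) = -937991/172449762/71 = -937991*71/172449762 = -66597361/172449762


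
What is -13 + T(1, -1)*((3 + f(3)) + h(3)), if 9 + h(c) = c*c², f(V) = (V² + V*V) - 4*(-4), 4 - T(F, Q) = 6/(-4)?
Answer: 579/2 ≈ 289.50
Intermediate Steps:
T(F, Q) = 11/2 (T(F, Q) = 4 - 6/(-4) = 4 - 6*(-1)/4 = 4 - 1*(-3/2) = 4 + 3/2 = 11/2)
f(V) = 16 + 2*V² (f(V) = (V² + V²) + 16 = 2*V² + 16 = 16 + 2*V²)
h(c) = -9 + c³ (h(c) = -9 + c*c² = -9 + c³)
-13 + T(1, -1)*((3 + f(3)) + h(3)) = -13 + 11*((3 + (16 + 2*3²)) + (-9 + 3³))/2 = -13 + 11*((3 + (16 + 2*9)) + (-9 + 27))/2 = -13 + 11*((3 + (16 + 18)) + 18)/2 = -13 + 11*((3 + 34) + 18)/2 = -13 + 11*(37 + 18)/2 = -13 + (11/2)*55 = -13 + 605/2 = 579/2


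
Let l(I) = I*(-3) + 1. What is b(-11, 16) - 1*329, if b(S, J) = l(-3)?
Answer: -319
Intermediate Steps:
l(I) = 1 - 3*I (l(I) = -3*I + 1 = 1 - 3*I)
b(S, J) = 10 (b(S, J) = 1 - 3*(-3) = 1 + 9 = 10)
b(-11, 16) - 1*329 = 10 - 1*329 = 10 - 329 = -319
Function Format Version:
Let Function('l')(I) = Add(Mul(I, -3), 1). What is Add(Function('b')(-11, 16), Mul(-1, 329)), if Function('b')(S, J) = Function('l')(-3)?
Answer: -319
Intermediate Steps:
Function('l')(I) = Add(1, Mul(-3, I)) (Function('l')(I) = Add(Mul(-3, I), 1) = Add(1, Mul(-3, I)))
Function('b')(S, J) = 10 (Function('b')(S, J) = Add(1, Mul(-3, -3)) = Add(1, 9) = 10)
Add(Function('b')(-11, 16), Mul(-1, 329)) = Add(10, Mul(-1, 329)) = Add(10, -329) = -319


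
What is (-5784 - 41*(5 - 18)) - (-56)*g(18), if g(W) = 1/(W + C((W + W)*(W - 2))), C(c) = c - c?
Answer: -47231/9 ≈ -5247.9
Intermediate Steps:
C(c) = 0
g(W) = 1/W (g(W) = 1/(W + 0) = 1/W)
(-5784 - 41*(5 - 18)) - (-56)*g(18) = (-5784 - 41*(5 - 18)) - (-56)/18 = (-5784 - 41*(-13)) - (-56)/18 = (-5784 + 533) - 1*(-28/9) = -5251 + 28/9 = -47231/9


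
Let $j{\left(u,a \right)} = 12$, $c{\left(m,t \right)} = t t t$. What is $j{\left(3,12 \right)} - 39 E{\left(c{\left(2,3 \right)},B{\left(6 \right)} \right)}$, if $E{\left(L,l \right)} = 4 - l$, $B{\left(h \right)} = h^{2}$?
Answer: $1260$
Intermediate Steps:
$c{\left(m,t \right)} = t^{3}$ ($c{\left(m,t \right)} = t^{2} t = t^{3}$)
$j{\left(3,12 \right)} - 39 E{\left(c{\left(2,3 \right)},B{\left(6 \right)} \right)} = 12 - 39 \left(4 - 6^{2}\right) = 12 - 39 \left(4 - 36\right) = 12 - -1248 = 12 + 1248 = 1260$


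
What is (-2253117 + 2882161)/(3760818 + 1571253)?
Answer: 629044/5332071 ≈ 0.11797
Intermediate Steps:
(-2253117 + 2882161)/(3760818 + 1571253) = 629044/5332071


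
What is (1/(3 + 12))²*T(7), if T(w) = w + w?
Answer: 14/225 ≈ 0.062222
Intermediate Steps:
T(w) = 2*w
(1/(3 + 12))²*T(7) = (1/(3 + 12))²*(2*7) = (1/15)²*14 = (1/225)*14 = 14/225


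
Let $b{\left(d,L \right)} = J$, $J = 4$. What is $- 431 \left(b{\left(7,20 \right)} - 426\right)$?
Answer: $181882$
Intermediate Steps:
$b{\left(d,L \right)} = 4$
$- 431 \left(b{\left(7,20 \right)} - 426\right) = - 431 \left(4 - 426\right) = \left(-431\right) \left(-422\right) = 181882$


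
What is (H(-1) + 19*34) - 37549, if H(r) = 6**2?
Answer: -36867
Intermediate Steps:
H(r) = 36
(H(-1) + 19*34) - 37549 = (36 + 19*34) - 37549 = (36 + 646) - 37549 = 682 - 37549 = -36867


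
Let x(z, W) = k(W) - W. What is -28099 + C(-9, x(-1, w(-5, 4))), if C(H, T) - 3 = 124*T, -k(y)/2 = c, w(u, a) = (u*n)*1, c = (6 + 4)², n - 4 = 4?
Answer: -47936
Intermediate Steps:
n = 8 (n = 4 + 4 = 8)
c = 100 (c = 10² = 100)
w(u, a) = 8*u (w(u, a) = (u*8)*1 = (8*u)*1 = 8*u)
k(y) = -200 (k(y) = -2*100 = -200)
x(z, W) = -200 - W
C(H, T) = 3 + 124*T
-28099 + C(-9, x(-1, w(-5, 4))) = -28099 + (3 + 124*(-200 - 8*(-5))) = -28099 + (3 + 124*(-200 - 1*(-40))) = -28099 + (3 + 124*(-200 + 40)) = -28099 + (3 + 124*(-160)) = -28099 + (3 - 19840) = -28099 - 19837 = -47936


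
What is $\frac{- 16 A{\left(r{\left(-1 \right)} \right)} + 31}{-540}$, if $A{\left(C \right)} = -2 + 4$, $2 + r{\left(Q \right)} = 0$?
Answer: $\frac{1}{540} \approx 0.0018519$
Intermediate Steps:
$r{\left(Q \right)} = -2$ ($r{\left(Q \right)} = -2 + 0 = -2$)
$A{\left(C \right)} = 2$
$\frac{- 16 A{\left(r{\left(-1 \right)} \right)} + 31}{-540} = \frac{\left(-16\right) 2 + 31}{-540} = \left(-32 + 31\right) \left(- \frac{1}{540}\right) = \left(-1\right) \left(- \frac{1}{540}\right) = \frac{1}{540}$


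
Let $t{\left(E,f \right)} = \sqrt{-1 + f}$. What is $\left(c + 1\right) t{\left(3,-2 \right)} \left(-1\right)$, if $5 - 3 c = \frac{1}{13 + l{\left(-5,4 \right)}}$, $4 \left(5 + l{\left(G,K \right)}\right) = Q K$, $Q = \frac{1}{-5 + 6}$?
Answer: $- \frac{71 i \sqrt{3}}{27} \approx - 4.5546 i$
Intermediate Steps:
$Q = 1$ ($Q = 1^{-1} = 1$)
$l{\left(G,K \right)} = -5 + \frac{K}{4}$ ($l{\left(G,K \right)} = -5 + \frac{1 K}{4} = -5 + \frac{K}{4}$)
$c = \frac{44}{27}$ ($c = \frac{5}{3} - \frac{1}{3 \left(13 + \left(-5 + \frac{1}{4} \cdot 4\right)\right)} = \frac{5}{3} - \frac{1}{3 \left(13 + \left(-5 + 1\right)\right)} = \frac{5}{3} - \frac{1}{3 \left(13 - 4\right)} = \frac{5}{3} - \frac{1}{3 \cdot 9} = \frac{5}{3} - \frac{1}{27} = \frac{44}{27} \approx 1.6296$)
$\left(c + 1\right) t{\left(3,-2 \right)} \left(-1\right) = \left(\frac{44}{27} + 1\right) \sqrt{-1 - 2} \left(-1\right) = \frac{71 \sqrt{-3} \left(-1\right)}{27} = \frac{71 i \sqrt{3} \left(-1\right)}{27} = \frac{71 \left(- i \sqrt{3}\right)}{27} = - \frac{71 i \sqrt{3}}{27}$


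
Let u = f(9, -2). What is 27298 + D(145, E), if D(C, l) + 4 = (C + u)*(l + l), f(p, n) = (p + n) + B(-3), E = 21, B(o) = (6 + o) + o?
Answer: 33678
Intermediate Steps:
B(o) = 6 + 2*o
f(p, n) = n + p (f(p, n) = (p + n) + (6 + 2*(-3)) = (n + p) + (6 - 6) = (n + p) + 0 = n + p)
u = 7 (u = -2 + 9 = 7)
D(C, l) = -4 + 2*l*(7 + C) (D(C, l) = -4 + (C + 7)*(l + l) = -4 + (7 + C)*(2*l) = -4 + 2*l*(7 + C))
27298 + D(145, E) = 27298 + (-4 + 14*21 + 2*145*21) = 27298 + (-4 + 294 + 6090) = 27298 + 6380 = 33678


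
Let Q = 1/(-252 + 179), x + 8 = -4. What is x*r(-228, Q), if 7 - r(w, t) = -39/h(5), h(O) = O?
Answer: -888/5 ≈ -177.60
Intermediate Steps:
x = -12 (x = -8 - 4 = -12)
Q = -1/73 (Q = 1/(-73) = -1/73 ≈ -0.013699)
r(w, t) = 74/5 (r(w, t) = 7 - (-39)/5 = 7 - 1*(-39/5) = 7 + 39/5 = 74/5)
x*r(-228, Q) = -12*74/5 = -888/5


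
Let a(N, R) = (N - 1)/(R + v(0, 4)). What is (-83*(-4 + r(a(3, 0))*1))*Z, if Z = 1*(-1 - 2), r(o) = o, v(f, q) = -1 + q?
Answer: -830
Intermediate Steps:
a(N, R) = (-1 + N)/(3 + R) (a(N, R) = (N - 1)/(R + (-1 + 4)) = (-1 + N)/(R + 3) = (-1 + N)/(3 + R))
Z = -3 (Z = 1*(-3) = -3)
(-83*(-4 + r(a(3, 0))*1))*Z = -83*(-4 + ((-1 + 3)/(3 + 0))*1)*(-3) = -83*(-4 + (2/3)*1)*(-3) = -83*(-4 + ((⅓)*2)*1)*(-3) = -83*(-4 + (⅔)*1)*(-3) = -83*(-4 + ⅔)*(-3) = -83*(-10/3)*(-3) = (830/3)*(-3) = -830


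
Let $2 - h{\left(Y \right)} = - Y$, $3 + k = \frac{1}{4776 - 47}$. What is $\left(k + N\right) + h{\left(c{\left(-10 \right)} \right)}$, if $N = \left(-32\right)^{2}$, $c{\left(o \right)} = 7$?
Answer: $\frac{4870871}{4729} \approx 1030.0$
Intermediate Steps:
$k = - \frac{14186}{4729}$ ($k = -3 + \frac{1}{4776 - 47} = -3 + \frac{1}{4729} = - \frac{14186}{4729} \approx -2.9998$)
$N = 1024$
$h{\left(Y \right)} = 2 + Y$ ($h{\left(Y \right)} = 2 - - Y = 2 + Y$)
$\left(k + N\right) + h{\left(c{\left(-10 \right)} \right)} = \left(- \frac{14186}{4729} + 1024\right) + \left(2 + 7\right) = \frac{4828310}{4729} + 9 = \frac{4870871}{4729}$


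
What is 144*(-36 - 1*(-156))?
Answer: 17280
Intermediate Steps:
144*(-36 - 1*(-156)) = 144*(-36 + 156) = 144*120 = 17280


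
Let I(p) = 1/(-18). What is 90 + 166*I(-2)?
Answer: 727/9 ≈ 80.778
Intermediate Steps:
I(p) = -1/18
90 + 166*I(-2) = 90 + 166*(-1/18) = 90 - 83/9 = 727/9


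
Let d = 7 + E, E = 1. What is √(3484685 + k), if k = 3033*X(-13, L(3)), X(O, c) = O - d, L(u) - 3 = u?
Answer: 8*√53453 ≈ 1849.6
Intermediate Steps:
L(u) = 3 + u
d = 8 (d = 7 + 1 = 8)
X(O, c) = -8 + O (X(O, c) = O - 1*8 = O - 8 = -8 + O)
k = -63693 (k = 3033*(-8 - 13) = 3033*(-21) = -63693)
√(3484685 + k) = √(3484685 - 63693) = √3420992 = 8*√53453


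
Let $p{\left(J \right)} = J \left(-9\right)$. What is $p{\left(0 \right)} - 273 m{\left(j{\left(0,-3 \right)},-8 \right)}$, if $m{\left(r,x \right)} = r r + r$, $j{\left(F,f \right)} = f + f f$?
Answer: $-11466$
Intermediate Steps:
$j{\left(F,f \right)} = f + f^{2}$
$p{\left(J \right)} = - 9 J$
$m{\left(r,x \right)} = r + r^{2}$ ($m{\left(r,x \right)} = r^{2} + r = r + r^{2}$)
$p{\left(0 \right)} - 273 m{\left(j{\left(0,-3 \right)},-8 \right)} = \left(-9\right) 0 - 273 - 3 \left(1 - 3\right) \left(1 - 3 \left(1 - 3\right)\right) = 0 - 273 \left(-3\right) \left(-2\right) \left(1 - -6\right) = 0 - 273 \cdot 6 \left(1 + 6\right) = 0 - 273 \cdot 6 \cdot 7 = 0 - 11466 = -11466$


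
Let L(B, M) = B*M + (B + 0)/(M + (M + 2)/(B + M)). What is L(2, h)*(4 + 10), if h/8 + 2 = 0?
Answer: -6748/15 ≈ -449.87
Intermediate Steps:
h = -16 (h = -16 + 8*0 = -16 + 0 = -16)
L(B, M) = B*M + B/(M + (2 + M)/(B + M))
L(2, h)*(4 + 10) = (2*(2 + (-16)**2 + (-16)**3 + 3*(-16) + 2*(-16)**2)/(2 - 16 + (-16)**2 + 2*(-16)))*(4 + 10) = (2*(2 + 256 - 4096 - 48 + 2*256)/(2 - 16 + 256 - 32))*14 = (2*(2 + 256 - 4096 - 48 + 512)/210)*14 = (2*(1/210)*(-3374))*14 = -482/15*14 = -6748/15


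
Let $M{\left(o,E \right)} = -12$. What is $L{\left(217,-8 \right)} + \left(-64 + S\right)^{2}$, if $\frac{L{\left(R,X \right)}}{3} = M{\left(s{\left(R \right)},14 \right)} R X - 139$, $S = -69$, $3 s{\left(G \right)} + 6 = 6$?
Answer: $79768$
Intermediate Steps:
$s{\left(G \right)} = 0$ ($s{\left(G \right)} = -2 + \frac{1}{3} \cdot 6 = -2 + 2 = 0$)
$L{\left(R,X \right)} = -417 - 36 R X$ ($L{\left(R,X \right)} = 3 \left(- 12 R X - 139\right) = 3 \left(-139 - 12 R X\right) = -417 - 36 R X$)
$L{\left(217,-8 \right)} + \left(-64 + S\right)^{2} = \left(-417 - 7812 \left(-8\right)\right) + \left(-64 - 69\right)^{2} = \left(-417 + 62496\right) + \left(-133\right)^{2} = 62079 + 17689 = 79768$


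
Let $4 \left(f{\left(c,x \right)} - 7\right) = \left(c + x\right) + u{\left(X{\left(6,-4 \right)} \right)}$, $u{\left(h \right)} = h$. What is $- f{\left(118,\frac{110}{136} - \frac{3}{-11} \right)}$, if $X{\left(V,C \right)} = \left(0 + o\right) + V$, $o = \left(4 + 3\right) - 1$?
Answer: $- \frac{118993}{2992} \approx -39.77$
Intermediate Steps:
$o = 6$ ($o = 7 - 1 = 6$)
$X{\left(V,C \right)} = 6 + V$ ($X{\left(V,C \right)} = \left(0 + 6\right) + V = 6 + V$)
$f{\left(c,x \right)} = 10 + \frac{c}{4} + \frac{x}{4}$ ($f{\left(c,x \right)} = 7 + \frac{\left(c + x\right) + \left(6 + 6\right)}{4} = 7 + \frac{\left(c + x\right) + 12}{4} = 7 + \frac{12 + c + x}{4} = 7 + \left(3 + \frac{c}{4} + \frac{x}{4}\right) = 10 + \frac{c}{4} + \frac{x}{4}$)
$- f{\left(118,\frac{110}{136} - \frac{3}{-11} \right)} = - (10 + \frac{1}{4} \cdot 118 + \frac{\frac{110}{136} - \frac{3}{-11}}{4}) = - (10 + \frac{59}{2} + \frac{110 \cdot \frac{1}{136} - - \frac{3}{11}}{4}) = - (10 + \frac{59}{2} + \frac{\frac{55}{68} + \frac{3}{11}}{4}) = - (10 + \frac{59}{2} + \frac{1}{4} \cdot \frac{809}{748}) = - (10 + \frac{59}{2} + \frac{809}{2992}) = \left(-1\right) \frac{118993}{2992} = - \frac{118993}{2992}$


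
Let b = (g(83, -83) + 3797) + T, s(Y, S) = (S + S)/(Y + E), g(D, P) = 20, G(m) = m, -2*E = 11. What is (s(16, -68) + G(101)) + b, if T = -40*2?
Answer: 80326/21 ≈ 3825.0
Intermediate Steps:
E = -11/2 (E = -1/2*11 = -11/2 ≈ -5.5000)
T = -80
s(Y, S) = 2*S/(-11/2 + Y) (s(Y, S) = (S + S)/(Y - 11/2) = (2*S)/(-11/2 + Y) = 2*S/(-11/2 + Y))
b = 3737 (b = (20 + 3797) - 80 = 3817 - 80 = 3737)
(s(16, -68) + G(101)) + b = (4*(-68)/(-11 + 2*16) + 101) + 3737 = (4*(-68)/(-11 + 32) + 101) + 3737 = (4*(-68)/21 + 101) + 3737 = (4*(-68)*(1/21) + 101) + 3737 = (-272/21 + 101) + 3737 = 1849/21 + 3737 = 80326/21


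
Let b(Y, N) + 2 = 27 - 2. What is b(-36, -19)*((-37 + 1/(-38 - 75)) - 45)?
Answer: -213141/113 ≈ -1886.2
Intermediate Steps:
b(Y, N) = 23 (b(Y, N) = -2 + (27 - 2) = -2 + 25 = 23)
b(-36, -19)*((-37 + 1/(-38 - 75)) - 45) = 23*((-37 + 1/(-38 - 75)) - 45) = 23*((-37 + 1/(-113)) - 45) = 23*((-37 - 1/113) - 45) = 23*(-4182/113 - 45) = 23*(-9267/113) = -213141/113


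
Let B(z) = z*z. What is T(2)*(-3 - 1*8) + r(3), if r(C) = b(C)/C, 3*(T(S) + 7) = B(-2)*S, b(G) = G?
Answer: 146/3 ≈ 48.667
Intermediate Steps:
B(z) = z**2
T(S) = -7 + 4*S/3 (T(S) = -7 + ((-2)**2*S)/3 = -7 + (4*S)/3 = -7 + 4*S/3)
r(C) = 1 (r(C) = C/C = 1)
T(2)*(-3 - 1*8) + r(3) = (-7 + (4/3)*2)*(-3 - 1*8) + 1 = (-7 + 8/3)*(-3 - 8) + 1 = -13/3*(-11) + 1 = 143/3 + 1 = 146/3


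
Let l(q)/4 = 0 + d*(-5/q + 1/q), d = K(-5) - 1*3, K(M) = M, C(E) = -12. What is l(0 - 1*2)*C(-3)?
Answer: 768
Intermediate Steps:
d = -8 (d = -5 - 1*3 = -5 - 3 = -8)
l(q) = 128/q (l(q) = 4*(0 - 8*(-5/q + 1/q)) = 4*(0 - (-32)/q) = 4*(0 + 32/q) = 4*(32/q) = 128/q)
l(0 - 1*2)*C(-3) = (128/(0 - 1*2))*(-12) = (128/(0 - 2))*(-12) = (128/(-2))*(-12) = (128*(-½))*(-12) = -64*(-12) = 768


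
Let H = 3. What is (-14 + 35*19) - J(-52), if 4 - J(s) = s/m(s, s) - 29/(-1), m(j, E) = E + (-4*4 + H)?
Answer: 3384/5 ≈ 676.80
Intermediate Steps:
m(j, E) = -13 + E (m(j, E) = E + (-4*4 + 3) = E + (-16 + 3) = E - 13 = -13 + E)
J(s) = -25 - s/(-13 + s) (J(s) = 4 - (s/(-13 + s) - 29/(-1)) = 4 - (s/(-13 + s) - 29*(-1)) = 4 - (s/(-13 + s) + 29) = 4 - (29 + s/(-13 + s)) = 4 + (-29 - s/(-13 + s)) = -25 - s/(-13 + s))
(-14 + 35*19) - J(-52) = (-14 + 35*19) - 13*(25 - 2*(-52))/(-13 - 52) = (-14 + 665) - 13*(25 + 104)/(-65) = 651 - 13*(-1)*129/65 = 651 - 1*(-129/5) = 651 + 129/5 = 3384/5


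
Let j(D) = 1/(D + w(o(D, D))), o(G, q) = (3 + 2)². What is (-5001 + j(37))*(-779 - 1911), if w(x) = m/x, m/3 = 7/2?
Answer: 25169848490/1871 ≈ 1.3453e+7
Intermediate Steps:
o(G, q) = 25 (o(G, q) = 5² = 25)
m = 21/2 (m = 3*(7/2) = 21/2 ≈ 10.500)
w(x) = 21/(2*x)
j(D) = 1/(21/50 + D) (j(D) = 1/(D + (21/2)/25) = 1/(D + (21/2)*(1/25)) = 1/(D + 21/50) = 1/(21/50 + D))
(-5001 + j(37))*(-779 - 1911) = (-5001 + 50/(21 + 50*37))*(-779 - 1911) = (-5001 + 50/(21 + 1850))*(-2690) = (-5001 + 50/1871)*(-2690) = -9356821/1871*(-2690) = 25169848490/1871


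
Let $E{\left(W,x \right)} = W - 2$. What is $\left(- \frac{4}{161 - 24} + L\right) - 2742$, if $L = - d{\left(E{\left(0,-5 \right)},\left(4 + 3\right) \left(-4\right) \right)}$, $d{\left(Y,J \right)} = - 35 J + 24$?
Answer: $- \frac{513206}{137} \approx -3746.0$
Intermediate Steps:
$E{\left(W,x \right)} = -2 + W$ ($E{\left(W,x \right)} = W - 2 = -2 + W$)
$d{\left(Y,J \right)} = 24 - 35 J$
$L = -1004$ ($L = - (24 - 35 \left(4 + 3\right) \left(-4\right)) = - (24 - 35 \cdot 7 \left(-4\right)) = - (24 - -980) = - (24 + 980) = \left(-1\right) 1004 = -1004$)
$\left(- \frac{4}{161 - 24} + L\right) - 2742 = \left(- \frac{4}{161 - 24} - 1004\right) - 2742 = \left(- \frac{4}{137} - 1004\right) - 2742 = - \frac{137552}{137} - 2742 = - \frac{513206}{137}$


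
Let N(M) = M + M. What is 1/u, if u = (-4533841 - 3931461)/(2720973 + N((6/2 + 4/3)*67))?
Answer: -8164661/25395906 ≈ -0.32150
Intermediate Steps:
N(M) = 2*M
u = -25395906/8164661 (u = (-4533841 - 3931461)/(2720973 + 2*((6/2 + 4/3)*67)) = -8465302/(2720973 + 2*((6*(½) + 4*(⅓))*67)) = -8465302/(2720973 + 2*((3 + 4/3)*67)) = -8465302/(2720973 + 2*((13/3)*67)) = -8465302/(2720973 + 2*(871/3)) = -8465302/(2720973 + 1742/3) = -8465302/8164661/3 = -8465302*3/8164661 = -25395906/8164661 ≈ -3.1105)
1/u = 1/(-25395906/8164661) = -8164661/25395906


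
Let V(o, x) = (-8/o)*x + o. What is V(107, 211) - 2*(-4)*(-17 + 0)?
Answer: -4791/107 ≈ -44.776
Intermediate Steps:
V(o, x) = o - 8*x/o (V(o, x) = -8*x/o + o = o - 8*x/o)
V(107, 211) - 2*(-4)*(-17 + 0) = (107 - 8*211/107) - 2*(-4)*(-17 + 0) = (107 - 8*211*1/107) - (-8)*(-17) = (107 - 1688/107) - 1*136 = 9761/107 - 136 = -4791/107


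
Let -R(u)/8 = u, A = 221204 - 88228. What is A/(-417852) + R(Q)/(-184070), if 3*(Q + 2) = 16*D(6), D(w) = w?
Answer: -609415196/1922850441 ≈ -0.31693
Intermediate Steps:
A = 132976
Q = 30 (Q = -2 + (16*6)/3 = -2 + (1/3)*96 = -2 + 32 = 30)
R(u) = -8*u
A/(-417852) + R(Q)/(-184070) = 132976/(-417852) - 8*30/(-184070) = 132976*(-1/417852) - 240*(-1/184070) = -33244/104463 + 24/18407 = -609415196/1922850441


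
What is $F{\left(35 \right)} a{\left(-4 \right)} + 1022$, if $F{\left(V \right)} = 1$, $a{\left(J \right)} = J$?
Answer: $1018$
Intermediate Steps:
$F{\left(35 \right)} a{\left(-4 \right)} + 1022 = 1 \left(-4\right) + 1022 = -4 + 1022 = 1018$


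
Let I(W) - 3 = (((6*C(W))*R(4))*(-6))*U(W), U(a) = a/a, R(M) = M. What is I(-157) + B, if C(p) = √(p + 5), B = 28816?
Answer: 28819 - 288*I*√38 ≈ 28819.0 - 1775.4*I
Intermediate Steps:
C(p) = √(5 + p)
U(a) = 1
I(W) = 3 - 144*√(5 + W) (I(W) = 3 + (((6*√(5 + W))*4)*(-6))*1 = 3 + ((24*√(5 + W))*(-6))*1 = 3 - 144*√(5 + W)*1 = 3 - 144*√(5 + W))
I(-157) + B = (3 - 144*√(5 - 157)) + 28816 = (3 - 288*I*√38) + 28816 = 28819 - 288*I*√38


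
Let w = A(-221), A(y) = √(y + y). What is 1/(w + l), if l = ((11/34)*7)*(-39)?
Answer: -7854/732997 - 1156*I*√442/9528961 ≈ -0.010715 - 0.0025505*I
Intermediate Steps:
A(y) = √2*√y (A(y) = √(2*y) = √2*√y)
w = I*√442 (w = √2*√(-221) = √2*(I*√221) = I*√442 ≈ 21.024*I)
l = -3003/34 (l = ((11*(1/34))*7)*(-39) = ((11/34)*7)*(-39) = (77/34)*(-39) = -3003/34 ≈ -88.323)
1/(w + l) = 1/(I*√442 - 3003/34) = 1/(-3003/34 + I*√442)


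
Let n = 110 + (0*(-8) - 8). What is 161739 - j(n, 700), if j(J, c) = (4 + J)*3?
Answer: 161421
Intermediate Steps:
n = 102 (n = 110 + (0 - 8) = 110 - 8 = 102)
j(J, c) = 12 + 3*J
161739 - j(n, 700) = 161739 - (12 + 3*102) = 161739 - (12 + 306) = 161739 - 1*318 = 161739 - 318 = 161421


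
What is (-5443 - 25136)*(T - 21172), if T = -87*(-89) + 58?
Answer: 408871809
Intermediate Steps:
T = 7801 (T = 7743 + 58 = 7801)
(-5443 - 25136)*(T - 21172) = (-5443 - 25136)*(7801 - 21172) = -30579*(-13371) = 408871809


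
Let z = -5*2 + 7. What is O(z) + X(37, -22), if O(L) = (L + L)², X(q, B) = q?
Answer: 73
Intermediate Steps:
z = -3 (z = -10 + 7 = -3)
O(L) = 4*L² (O(L) = (2*L)² = 4*L²)
O(z) + X(37, -22) = 4*(-3)² + 37 = 4*9 + 37 = 36 + 37 = 73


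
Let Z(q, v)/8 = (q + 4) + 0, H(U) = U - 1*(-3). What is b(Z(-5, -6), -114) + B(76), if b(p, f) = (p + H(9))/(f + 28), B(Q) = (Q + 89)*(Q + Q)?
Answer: 1078438/43 ≈ 25080.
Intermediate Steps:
B(Q) = 2*Q*(89 + Q) (B(Q) = (89 + Q)*(2*Q) = 2*Q*(89 + Q))
H(U) = 3 + U (H(U) = U + 3 = 3 + U)
Z(q, v) = 32 + 8*q (Z(q, v) = 8*((q + 4) + 0) = 8*((4 + q) + 0) = 8*(4 + q) = 32 + 8*q)
b(p, f) = (12 + p)/(28 + f) (b(p, f) = (p + (3 + 9))/(f + 28) = (p + 12)/(28 + f) = (12 + p)/(28 + f))
b(Z(-5, -6), -114) + B(76) = (12 + (32 + 8*(-5)))/(28 - 114) + 2*76*(89 + 76) = (12 + (32 - 40))/(-86) + 2*76*165 = -(12 - 8)/86 + 25080 = -1/86*4 + 25080 = -2/43 + 25080 = 1078438/43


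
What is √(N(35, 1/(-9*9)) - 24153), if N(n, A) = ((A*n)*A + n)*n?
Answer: I*√150429383/81 ≈ 151.42*I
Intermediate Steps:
N(n, A) = n*(n + n*A²) (N(n, A) = (n*A² + n)*n = (n + n*A²)*n = n*(n + n*A²))
√(N(35, 1/(-9*9)) - 24153) = √(35²*(1 + (1/(-9*9))²) - 24153) = √(1225*(1 + (1/(-81))²) - 24153) = √(1225*(1 + (-1/81)²) - 24153) = √(1225*(1 + 1/6561) - 24153) = √(1225*(6562/6561) - 24153) = √(8038450/6561 - 24153) = √(-150429383/6561) = I*√150429383/81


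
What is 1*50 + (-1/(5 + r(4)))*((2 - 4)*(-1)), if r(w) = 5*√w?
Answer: 748/15 ≈ 49.867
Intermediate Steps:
1*50 + (-1/(5 + r(4)))*((2 - 4)*(-1)) = 1*50 + (-1/(5 + 5*√4))*((2 - 4)*(-1)) = 50 + (-1/(5 + 5*2))*(-2*(-1)) = 50 + (-1/(5 + 10))*2 = 50 + (-1/15)*2 = 50 + ((1/15)*(-1))*2 = 50 - 1/15*2 = 50 - 2/15 = 748/15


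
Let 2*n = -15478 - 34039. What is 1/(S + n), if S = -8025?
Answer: -2/65567 ≈ -3.0503e-5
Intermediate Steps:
n = -49517/2 (n = (-15478 - 34039)/2 = (½)*(-49517) = -49517/2 ≈ -24759.)
1/(S + n) = 1/(-8025 - 49517/2) = 1/(-65567/2) = -2/65567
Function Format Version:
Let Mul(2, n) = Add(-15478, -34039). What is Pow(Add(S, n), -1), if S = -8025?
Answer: Rational(-2, 65567) ≈ -3.0503e-5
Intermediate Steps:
n = Rational(-49517, 2) (n = Mul(Rational(1, 2), Add(-15478, -34039)) = Mul(Rational(1, 2), -49517) = Rational(-49517, 2) ≈ -24759.)
Pow(Add(S, n), -1) = Pow(Add(-8025, Rational(-49517, 2)), -1) = Pow(Rational(-65567, 2), -1) = Rational(-2, 65567)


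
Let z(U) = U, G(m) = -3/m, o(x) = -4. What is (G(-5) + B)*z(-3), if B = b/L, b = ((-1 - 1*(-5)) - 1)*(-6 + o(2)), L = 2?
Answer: 216/5 ≈ 43.200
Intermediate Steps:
b = -30 (b = ((-1 - 1*(-5)) - 1)*(-6 - 4) = ((-1 + 5) - 1)*(-10) = (4 - 1)*(-10) = 3*(-10) = -30)
B = -15 (B = -30/2 = -30*1/2 = -15)
(G(-5) + B)*z(-3) = (-3/(-5) - 15)*(-3) = (-3*(-1/5) - 15)*(-3) = (3/5 - 15)*(-3) = -72/5*(-3) = 216/5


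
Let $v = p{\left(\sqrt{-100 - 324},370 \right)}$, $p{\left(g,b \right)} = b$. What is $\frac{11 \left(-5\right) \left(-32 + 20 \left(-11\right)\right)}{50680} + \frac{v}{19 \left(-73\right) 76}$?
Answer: $\frac{1287731}{4769893} \approx 0.26997$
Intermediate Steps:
$v = 370$
$\frac{11 \left(-5\right) \left(-32 + 20 \left(-11\right)\right)}{50680} + \frac{v}{19 \left(-73\right) 76} = \frac{11 \left(-5\right) \left(-32 + 20 \left(-11\right)\right)}{50680} + \frac{370}{19 \left(-73\right) 76} = - 55 \left(-32 - 220\right) \frac{1}{50680} + \frac{370}{\left(-1387\right) 76} = \left(-55\right) \left(-252\right) \frac{1}{50680} + \frac{370}{-105412} = 13860 \cdot \frac{1}{50680} + 370 \left(- \frac{1}{105412}\right) = \frac{99}{362} - \frac{185}{52706} = \frac{1287731}{4769893}$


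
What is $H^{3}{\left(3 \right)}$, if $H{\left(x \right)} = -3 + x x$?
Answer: $216$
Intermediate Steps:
$H{\left(x \right)} = -3 + x^{2}$
$H^{3}{\left(3 \right)} = \left(-3 + 3^{2}\right)^{3} = \left(-3 + 9\right)^{3} = 6^{3} = 216$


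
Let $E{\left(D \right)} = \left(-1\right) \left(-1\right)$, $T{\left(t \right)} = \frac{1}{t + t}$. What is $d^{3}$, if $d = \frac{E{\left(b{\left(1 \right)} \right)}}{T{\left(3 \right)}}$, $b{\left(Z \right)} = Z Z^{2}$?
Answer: $216$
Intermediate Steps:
$b{\left(Z \right)} = Z^{3}$
$T{\left(t \right)} = \frac{1}{2 t}$
$E{\left(D \right)} = 1$
$d = 6$ ($d = 1 \frac{1}{\frac{1}{2} \cdot \frac{1}{3}} = 1 \frac{1}{\frac{1}{6}} = 1 \cdot 6 = 6$)
$d^{3} = 6^{3} = 216$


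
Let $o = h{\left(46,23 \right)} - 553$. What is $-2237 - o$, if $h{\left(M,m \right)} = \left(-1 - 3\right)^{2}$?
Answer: $-1700$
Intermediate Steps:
$h{\left(M,m \right)} = 16$ ($h{\left(M,m \right)} = \left(-4\right)^{2} = 16$)
$o = -537$ ($o = 16 - 553 = -537$)
$-2237 - o = -2237 - -537 = -2237 + 537 = -1700$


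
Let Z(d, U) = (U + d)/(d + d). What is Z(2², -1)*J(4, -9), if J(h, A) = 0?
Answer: 0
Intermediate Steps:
Z(d, U) = (U + d)/(2*d) (Z(d, U) = (U + d)/((2*d)) = (U + d)*(1/(2*d)) = (U + d)/(2*d))
Z(2², -1)*J(4, -9) = ((-1 + 2²)/(2*(2²)))*0 = ((½)*(-1 + 4)/4)*0 = ((½)*(¼)*3)*0 = (3/8)*0 = 0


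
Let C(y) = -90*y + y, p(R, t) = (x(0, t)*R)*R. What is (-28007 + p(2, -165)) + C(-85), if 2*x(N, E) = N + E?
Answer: -20772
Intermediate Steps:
x(N, E) = E/2 + N/2 (x(N, E) = (N + E)/2 = (E + N)/2 = E/2 + N/2)
p(R, t) = t*R²/2 (p(R, t) = ((t/2 + (½)*0)*R)*R = ((t/2 + 0)*R)*R = ((t/2)*R)*R = (R*t/2)*R = t*R²/2)
C(y) = -89*y
(-28007 + p(2, -165)) + C(-85) = (-28007 + (½)*(-165)*2²) - 89*(-85) = (-28007 + (½)*(-165)*4) + 7565 = (-28007 - 330) + 7565 = -28337 + 7565 = -20772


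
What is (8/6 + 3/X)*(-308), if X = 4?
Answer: -1925/3 ≈ -641.67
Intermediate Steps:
(8/6 + 3/X)*(-308) = (8/6 + 3/4)*(-308) = (8*(⅙) + 3*(¼))*(-308) = (4/3 + ¾)*(-308) = (25/12)*(-308) = -1925/3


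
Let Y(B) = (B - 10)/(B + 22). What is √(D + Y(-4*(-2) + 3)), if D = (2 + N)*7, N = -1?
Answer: 2*√1914/33 ≈ 2.6515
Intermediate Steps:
Y(B) = (-10 + B)/(22 + B)
D = 7 (D = (2 - 1)*7 = 1*7 = 7)
√(D + Y(-4*(-2) + 3)) = √(7 + (-10 + (-4*(-2) + 3))/(22 + (-4*(-2) + 3))) = √(7 + (-10 + (8 + 3))/(22 + (8 + 3))) = √(7 + (-10 + 11)/(22 + 11)) = √(7 + 1/33) = √(232/33) = 2*√1914/33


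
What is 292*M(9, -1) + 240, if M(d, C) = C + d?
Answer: 2576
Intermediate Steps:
292*M(9, -1) + 240 = 292*(-1 + 9) + 240 = 292*8 + 240 = 2336 + 240 = 2576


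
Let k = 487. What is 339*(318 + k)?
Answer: 272895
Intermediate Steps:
339*(318 + k) = 339*(318 + 487) = 339*805 = 272895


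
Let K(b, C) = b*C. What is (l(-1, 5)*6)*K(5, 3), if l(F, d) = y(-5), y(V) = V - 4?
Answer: -810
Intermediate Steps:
y(V) = -4 + V
l(F, d) = -9 (l(F, d) = -4 - 5 = -9)
K(b, C) = C*b
(l(-1, 5)*6)*K(5, 3) = (-9*6)*(3*5) = -54*15 = -810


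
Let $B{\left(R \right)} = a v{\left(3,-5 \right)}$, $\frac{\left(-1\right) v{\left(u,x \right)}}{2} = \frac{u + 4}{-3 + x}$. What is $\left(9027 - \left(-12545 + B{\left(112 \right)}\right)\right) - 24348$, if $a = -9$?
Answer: $- \frac{11041}{4} \approx -2760.3$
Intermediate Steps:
$v{\left(u,x \right)} = - \frac{2 \left(4 + u\right)}{-3 + x}$ ($v{\left(u,x \right)} = - 2 \frac{u + 4}{-3 + x} = - 2 \frac{4 + u}{-3 + x} = - \frac{2 \left(4 + u\right)}{-3 + x}$)
$B{\left(R \right)} = - \frac{63}{4}$ ($B{\left(R \right)} = - 9 \frac{2 \left(-4 - 3\right)}{-3 - 5} = - 9 \frac{2 \left(-4 - 3\right)}{-8} = - 9 \cdot 2 \left(- \frac{1}{8}\right) \left(-7\right) = \left(-9\right) \frac{7}{4} = - \frac{63}{4}$)
$\left(9027 - \left(-12545 + B{\left(112 \right)}\right)\right) - 24348 = \left(9027 + \left(12545 - - \frac{63}{4}\right)\right) - 24348 = \left(9027 + \left(12545 + \frac{63}{4}\right)\right) - 24348 = \left(9027 + \frac{50243}{4}\right) - 24348 = \frac{86351}{4} - 24348 = - \frac{11041}{4}$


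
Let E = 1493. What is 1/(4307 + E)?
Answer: 1/5800 ≈ 0.00017241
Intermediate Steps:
1/(4307 + E) = 1/(4307 + 1493) = 1/5800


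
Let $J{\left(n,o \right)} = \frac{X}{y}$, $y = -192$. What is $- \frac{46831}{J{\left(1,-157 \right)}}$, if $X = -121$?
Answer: $- \frac{8991552}{121} \approx -74310.0$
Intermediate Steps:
$J{\left(n,o \right)} = \frac{121}{192}$ ($J{\left(n,o \right)} = - \frac{121}{-192} = \left(-121\right) \left(- \frac{1}{192}\right) = \frac{121}{192}$)
$- \frac{46831}{J{\left(1,-157 \right)}} = - \frac{46831}{\frac{121}{192}} = \left(-46831\right) \frac{192}{121} = - \frac{8991552}{121}$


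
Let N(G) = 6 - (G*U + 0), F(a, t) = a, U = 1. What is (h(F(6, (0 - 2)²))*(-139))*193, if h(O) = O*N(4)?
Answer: -321924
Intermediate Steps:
N(G) = 6 - G (N(G) = 6 - (G*1 + 0) = 6 - (G + 0) = 6 - G)
h(O) = 2*O (h(O) = O*(6 - 1*4) = O*(6 - 4) = O*2 = 2*O)
(h(F(6, (0 - 2)²))*(-139))*193 = ((2*6)*(-139))*193 = (12*(-139))*193 = -1668*193 = -321924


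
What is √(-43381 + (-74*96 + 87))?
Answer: I*√50398 ≈ 224.5*I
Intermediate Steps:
√(-43381 + (-74*96 + 87)) = √(-43381 + (-7104 + 87)) = √(-43381 - 7017) = √(-50398) = I*√50398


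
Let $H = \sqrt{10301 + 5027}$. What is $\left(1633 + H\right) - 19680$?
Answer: $-18047 + 4 \sqrt{958} \approx -17923.0$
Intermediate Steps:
$H = 4 \sqrt{958}$ ($H = \sqrt{15328} = 4 \sqrt{958} \approx 123.81$)
$\left(1633 + H\right) - 19680 = \left(1633 + 4 \sqrt{958}\right) - 19680 = -18047 + 4 \sqrt{958}$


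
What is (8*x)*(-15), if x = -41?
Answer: 4920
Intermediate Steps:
(8*x)*(-15) = (8*(-41))*(-15) = -328*(-15) = 4920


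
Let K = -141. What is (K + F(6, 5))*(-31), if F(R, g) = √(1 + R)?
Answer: 4371 - 31*√7 ≈ 4289.0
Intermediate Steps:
(K + F(6, 5))*(-31) = (-141 + √(1 + 6))*(-31) = (-141 + √7)*(-31) = 4371 - 31*√7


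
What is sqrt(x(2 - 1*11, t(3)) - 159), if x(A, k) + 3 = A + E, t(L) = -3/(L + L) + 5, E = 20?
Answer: I*sqrt(151) ≈ 12.288*I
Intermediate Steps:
t(L) = 5 - 3/(2*L) (t(L) = -3/(2*L) + 5 = 5 - 3/(2*L))
x(A, k) = 17 + A (x(A, k) = -3 + (A + 20) = -3 + (20 + A) = 17 + A)
sqrt(x(2 - 1*11, t(3)) - 159) = sqrt((17 + (2 - 1*11)) - 159) = sqrt((17 + (2 - 11)) - 159) = sqrt((17 - 9) - 159) = sqrt(8 - 159) = sqrt(-151) = I*sqrt(151)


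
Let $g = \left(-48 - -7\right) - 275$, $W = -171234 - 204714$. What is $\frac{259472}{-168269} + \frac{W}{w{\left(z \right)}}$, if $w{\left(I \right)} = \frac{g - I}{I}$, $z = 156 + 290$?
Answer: $\frac{4702323001948}{21370163} \approx 2.2004 \cdot 10^{5}$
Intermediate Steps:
$W = -375948$
$z = 446$
$g = -316$ ($g = \left(-48 + 7\right) - 275 = -41 - 275 = -316$)
$w{\left(I \right)} = \frac{-316 - I}{I}$
$\frac{259472}{-168269} + \frac{W}{w{\left(z \right)}} = \frac{259472}{-168269} - \frac{375948}{\frac{1}{446} \left(-316 - 446\right)} = 259472 \left(- \frac{1}{168269}\right) - \frac{375948}{\frac{1}{446} \left(-316 - 446\right)} = - \frac{259472}{168269} - \frac{375948}{\frac{1}{446} \left(-762\right)} = - \frac{259472}{168269} - \frac{375948}{- \frac{381}{223}} = - \frac{259472}{168269} - - \frac{27945468}{127} = - \frac{259472}{168269} + \frac{27945468}{127} = \frac{4702323001948}{21370163}$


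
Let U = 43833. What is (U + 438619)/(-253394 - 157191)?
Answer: -482452/410585 ≈ -1.1750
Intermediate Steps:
(U + 438619)/(-253394 - 157191) = (43833 + 438619)/(-253394 - 157191) = 482452/(-410585) = 482452*(-1/410585) = -482452/410585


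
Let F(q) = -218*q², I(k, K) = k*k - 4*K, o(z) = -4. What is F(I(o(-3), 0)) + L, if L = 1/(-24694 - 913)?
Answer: -1429075457/25607 ≈ -55808.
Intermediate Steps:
I(k, K) = k² - 4*K
L = -1/25607 (L = 1/(-25607) = -1/25607 ≈ -3.9052e-5)
F(I(o(-3), 0)) + L = -218*((-4)² - 4*0)² - 1/25607 = -218*(16 + 0)² - 1/25607 = -218*16² - 1/25607 = -218*256 - 1/25607 = -55808 - 1/25607 = -1429075457/25607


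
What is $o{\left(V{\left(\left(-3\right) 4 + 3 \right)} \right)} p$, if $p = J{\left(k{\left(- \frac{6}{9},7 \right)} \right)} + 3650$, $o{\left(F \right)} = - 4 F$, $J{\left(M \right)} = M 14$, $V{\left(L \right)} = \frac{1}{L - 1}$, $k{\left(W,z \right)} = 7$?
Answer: $\frac{7496}{5} \approx 1499.2$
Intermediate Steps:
$V{\left(L \right)} = \frac{1}{-1 + L}$
$J{\left(M \right)} = 14 M$
$p = 3748$ ($p = 14 \cdot 7 + 3650 = 98 + 3650 = 3748$)
$o{\left(V{\left(\left(-3\right) 4 + 3 \right)} \right)} p = - \frac{4}{-1 + \left(\left(-3\right) 4 + 3\right)} 3748 = - \frac{4}{-1 + \left(-12 + 3\right)} 3748 = - \frac{4}{-1 - 9} \cdot 3748 = - \frac{4}{-10} \cdot 3748 = \left(-4\right) \left(- \frac{1}{10}\right) 3748 = \frac{2}{5} \cdot 3748 = \frac{7496}{5}$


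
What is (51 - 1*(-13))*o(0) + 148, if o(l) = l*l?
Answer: 148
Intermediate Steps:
o(l) = l²
(51 - 1*(-13))*o(0) + 148 = (51 - 1*(-13))*0² + 148 = (51 + 13)*0 + 148 = 64*0 + 148 = 0 + 148 = 148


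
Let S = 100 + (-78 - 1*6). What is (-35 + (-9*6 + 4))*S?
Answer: -1360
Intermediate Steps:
S = 16 (S = 100 + (-78 - 6) = 100 - 84 = 16)
(-35 + (-9*6 + 4))*S = (-35 + (-9*6 + 4))*16 = (-35 + (-54 + 4))*16 = (-35 - 50)*16 = -85*16 = -1360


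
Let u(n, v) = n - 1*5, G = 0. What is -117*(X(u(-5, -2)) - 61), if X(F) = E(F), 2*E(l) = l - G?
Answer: 7722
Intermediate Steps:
E(l) = l/2 (E(l) = (l - 1*0)/2 = (l + 0)/2 = l/2)
u(n, v) = -5 + n (u(n, v) = n - 5 = -5 + n)
X(F) = F/2
-117*(X(u(-5, -2)) - 61) = -117*((-5 - 5)/2 - 61) = -117*((½)*(-10) - 61) = -117*(-5 - 61) = -117*(-66) = 7722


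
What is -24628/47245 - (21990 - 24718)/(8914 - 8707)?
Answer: 123786364/9779715 ≈ 12.657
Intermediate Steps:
-24628/47245 - (21990 - 24718)/(8914 - 8707) = -24628*1/47245 - (-2728)/207 = -24628/47245 - (-2728)/207 = -24628/47245 - 1*(-2728/207) = -24628/47245 + 2728/207 = 123786364/9779715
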